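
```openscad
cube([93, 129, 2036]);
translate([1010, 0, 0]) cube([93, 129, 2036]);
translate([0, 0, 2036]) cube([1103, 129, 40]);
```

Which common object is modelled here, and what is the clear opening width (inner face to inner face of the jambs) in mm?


A door frame. The clear opening width is 917 mm.

Two 2036 mm tall posts with a header on top — a door frame. The left jamb is 93 mm wide at x = 0; the right jamb starts at x = 1010. The clear opening is 1010 − 93 = 917 mm.


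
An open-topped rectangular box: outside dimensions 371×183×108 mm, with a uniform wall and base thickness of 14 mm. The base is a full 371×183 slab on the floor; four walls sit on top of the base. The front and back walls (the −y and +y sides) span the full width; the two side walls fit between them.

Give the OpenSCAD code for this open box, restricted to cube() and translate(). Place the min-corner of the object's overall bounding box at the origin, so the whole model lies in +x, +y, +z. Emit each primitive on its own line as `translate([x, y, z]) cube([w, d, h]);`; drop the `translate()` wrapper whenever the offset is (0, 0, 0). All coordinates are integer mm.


cube([371, 183, 14]);
translate([0, 0, 14]) cube([371, 14, 94]);
translate([0, 169, 14]) cube([371, 14, 94]);
translate([0, 14, 14]) cube([14, 155, 94]);
translate([357, 14, 14]) cube([14, 155, 94]);


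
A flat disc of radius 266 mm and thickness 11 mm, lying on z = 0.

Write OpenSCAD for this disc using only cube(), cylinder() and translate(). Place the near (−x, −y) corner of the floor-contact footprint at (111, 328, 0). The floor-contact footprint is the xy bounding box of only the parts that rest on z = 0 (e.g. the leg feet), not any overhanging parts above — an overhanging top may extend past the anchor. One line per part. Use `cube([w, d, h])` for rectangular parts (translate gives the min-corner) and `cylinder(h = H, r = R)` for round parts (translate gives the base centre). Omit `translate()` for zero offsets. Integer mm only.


translate([377, 594, 0]) cylinder(h = 11, r = 266);


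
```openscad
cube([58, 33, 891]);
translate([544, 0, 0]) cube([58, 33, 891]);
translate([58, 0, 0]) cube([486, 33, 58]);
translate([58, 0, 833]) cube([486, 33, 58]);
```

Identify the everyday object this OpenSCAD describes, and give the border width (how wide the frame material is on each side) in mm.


A picture frame. The border width is 58 mm.

Four thin pieces enclosing a rectangular opening — a picture frame. The two full-height stiles are 891 mm tall; the top rail sits at z = 833 and is 58 mm tall, so the border above the opening is 891 − 833 = 58 mm, matching the stile x-width.


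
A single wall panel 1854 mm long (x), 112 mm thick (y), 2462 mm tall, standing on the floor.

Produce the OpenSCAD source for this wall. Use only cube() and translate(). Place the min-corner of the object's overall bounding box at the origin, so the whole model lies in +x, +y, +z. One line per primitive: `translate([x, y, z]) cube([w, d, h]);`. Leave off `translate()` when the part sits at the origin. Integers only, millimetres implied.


cube([1854, 112, 2462]);


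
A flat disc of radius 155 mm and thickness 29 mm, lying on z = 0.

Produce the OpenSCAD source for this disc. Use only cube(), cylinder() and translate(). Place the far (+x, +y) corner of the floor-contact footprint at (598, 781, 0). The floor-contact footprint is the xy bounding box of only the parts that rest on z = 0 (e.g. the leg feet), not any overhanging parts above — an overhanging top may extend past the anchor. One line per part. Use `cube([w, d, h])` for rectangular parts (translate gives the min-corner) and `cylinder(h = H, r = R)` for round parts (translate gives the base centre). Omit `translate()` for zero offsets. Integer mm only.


translate([443, 626, 0]) cylinder(h = 29, r = 155);


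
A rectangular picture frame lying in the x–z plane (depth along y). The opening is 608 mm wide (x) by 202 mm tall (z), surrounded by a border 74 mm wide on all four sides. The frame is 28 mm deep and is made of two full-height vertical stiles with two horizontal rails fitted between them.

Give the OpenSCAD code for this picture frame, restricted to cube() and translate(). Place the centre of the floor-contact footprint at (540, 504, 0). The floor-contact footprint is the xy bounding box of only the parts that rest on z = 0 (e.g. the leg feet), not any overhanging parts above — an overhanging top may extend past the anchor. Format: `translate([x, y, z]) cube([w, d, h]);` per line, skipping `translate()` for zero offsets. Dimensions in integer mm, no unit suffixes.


translate([162, 490, 0]) cube([74, 28, 350]);
translate([844, 490, 0]) cube([74, 28, 350]);
translate([236, 490, 0]) cube([608, 28, 74]);
translate([236, 490, 276]) cube([608, 28, 74]);


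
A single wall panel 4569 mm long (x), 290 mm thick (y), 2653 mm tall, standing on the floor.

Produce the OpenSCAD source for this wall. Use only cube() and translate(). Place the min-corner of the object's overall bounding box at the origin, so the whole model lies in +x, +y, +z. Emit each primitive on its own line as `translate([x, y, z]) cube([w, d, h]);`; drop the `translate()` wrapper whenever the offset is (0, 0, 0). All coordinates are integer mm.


cube([4569, 290, 2653]);


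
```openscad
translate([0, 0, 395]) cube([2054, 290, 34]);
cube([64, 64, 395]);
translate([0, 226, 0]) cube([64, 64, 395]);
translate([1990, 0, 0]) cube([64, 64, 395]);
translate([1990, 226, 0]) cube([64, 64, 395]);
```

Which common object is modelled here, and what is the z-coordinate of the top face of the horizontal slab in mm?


A bench. The seat-top height is 429 mm.

A long slab on four corner posts — a bench. The slab sits at z = 395 with thickness 34, so the top is 395 + 34 = 429 mm.


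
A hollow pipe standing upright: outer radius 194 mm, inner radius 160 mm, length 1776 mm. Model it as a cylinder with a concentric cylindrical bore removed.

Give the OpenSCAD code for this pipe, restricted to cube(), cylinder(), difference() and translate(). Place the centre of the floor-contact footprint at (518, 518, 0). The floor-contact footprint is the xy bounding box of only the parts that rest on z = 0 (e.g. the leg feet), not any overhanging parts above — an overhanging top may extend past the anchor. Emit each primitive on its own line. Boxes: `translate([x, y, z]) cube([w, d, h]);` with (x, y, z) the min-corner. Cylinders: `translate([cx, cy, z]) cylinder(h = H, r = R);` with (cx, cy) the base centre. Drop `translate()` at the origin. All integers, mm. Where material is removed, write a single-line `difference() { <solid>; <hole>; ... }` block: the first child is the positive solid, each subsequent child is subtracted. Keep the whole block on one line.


difference() { translate([518, 518, 0]) cylinder(h = 1776, r = 194); translate([518, 518, 0]) cylinder(h = 1776, r = 160); }


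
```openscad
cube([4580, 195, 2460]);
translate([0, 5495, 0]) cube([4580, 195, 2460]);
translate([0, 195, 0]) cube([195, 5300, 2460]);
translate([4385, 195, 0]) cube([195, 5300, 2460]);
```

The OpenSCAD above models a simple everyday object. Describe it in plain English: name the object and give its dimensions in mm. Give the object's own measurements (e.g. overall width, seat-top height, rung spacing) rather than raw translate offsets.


The wall frame of a small rectangular building: four walls, each 2460 mm tall and 195 mm thick, enclosing a footprint 4580 mm (x) by 5690 mm (y) outside-to-outside, with no floor or roof. The front and back walls (the −y and +y sides) span the full width; the two side walls fit between them.


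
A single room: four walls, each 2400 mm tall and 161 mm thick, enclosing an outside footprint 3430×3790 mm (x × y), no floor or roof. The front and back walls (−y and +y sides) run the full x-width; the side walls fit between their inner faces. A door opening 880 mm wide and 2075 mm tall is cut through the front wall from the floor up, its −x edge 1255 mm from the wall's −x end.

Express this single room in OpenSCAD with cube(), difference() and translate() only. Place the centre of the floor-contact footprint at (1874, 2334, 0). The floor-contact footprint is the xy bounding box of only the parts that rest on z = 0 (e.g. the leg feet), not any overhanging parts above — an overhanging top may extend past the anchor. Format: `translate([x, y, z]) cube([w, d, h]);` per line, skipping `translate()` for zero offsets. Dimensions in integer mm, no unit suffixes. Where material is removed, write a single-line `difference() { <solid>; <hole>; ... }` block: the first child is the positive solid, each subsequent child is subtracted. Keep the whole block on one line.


difference() { translate([159, 439, 0]) cube([3430, 161, 2400]); translate([1414, 439, 0]) cube([880, 161, 2075]); }
translate([159, 4068, 0]) cube([3430, 161, 2400]);
translate([159, 600, 0]) cube([161, 3468, 2400]);
translate([3428, 600, 0]) cube([161, 3468, 2400]);


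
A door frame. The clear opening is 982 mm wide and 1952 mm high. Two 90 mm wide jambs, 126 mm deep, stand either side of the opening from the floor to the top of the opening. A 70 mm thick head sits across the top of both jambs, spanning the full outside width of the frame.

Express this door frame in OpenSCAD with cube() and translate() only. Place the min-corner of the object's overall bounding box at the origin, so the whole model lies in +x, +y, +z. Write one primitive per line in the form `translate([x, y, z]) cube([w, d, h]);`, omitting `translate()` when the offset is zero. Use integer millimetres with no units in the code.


cube([90, 126, 1952]);
translate([1072, 0, 0]) cube([90, 126, 1952]);
translate([0, 0, 1952]) cube([1162, 126, 70]);


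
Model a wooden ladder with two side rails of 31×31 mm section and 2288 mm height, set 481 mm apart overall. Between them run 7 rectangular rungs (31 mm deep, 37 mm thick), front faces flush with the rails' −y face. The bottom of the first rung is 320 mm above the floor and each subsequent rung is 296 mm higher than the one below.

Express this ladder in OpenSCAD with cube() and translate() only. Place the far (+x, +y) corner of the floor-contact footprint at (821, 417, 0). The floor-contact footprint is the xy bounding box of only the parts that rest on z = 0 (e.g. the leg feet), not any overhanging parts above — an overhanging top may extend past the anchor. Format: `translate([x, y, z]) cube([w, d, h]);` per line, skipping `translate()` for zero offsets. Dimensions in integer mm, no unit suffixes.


translate([340, 386, 0]) cube([31, 31, 2288]);
translate([790, 386, 0]) cube([31, 31, 2288]);
translate([371, 386, 320]) cube([419, 31, 37]);
translate([371, 386, 616]) cube([419, 31, 37]);
translate([371, 386, 912]) cube([419, 31, 37]);
translate([371, 386, 1208]) cube([419, 31, 37]);
translate([371, 386, 1504]) cube([419, 31, 37]);
translate([371, 386, 1800]) cube([419, 31, 37]);
translate([371, 386, 2096]) cube([419, 31, 37]);


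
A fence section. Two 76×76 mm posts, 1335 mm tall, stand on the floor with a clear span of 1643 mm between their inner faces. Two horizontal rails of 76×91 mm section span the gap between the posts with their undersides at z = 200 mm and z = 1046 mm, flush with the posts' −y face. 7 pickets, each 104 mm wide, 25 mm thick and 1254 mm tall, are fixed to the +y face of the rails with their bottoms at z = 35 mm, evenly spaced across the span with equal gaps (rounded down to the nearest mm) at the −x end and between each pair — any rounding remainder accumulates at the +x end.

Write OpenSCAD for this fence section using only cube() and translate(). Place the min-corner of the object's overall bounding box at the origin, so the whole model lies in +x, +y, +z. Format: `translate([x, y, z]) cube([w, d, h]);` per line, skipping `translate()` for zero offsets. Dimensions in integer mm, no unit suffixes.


cube([76, 76, 1335]);
translate([1719, 0, 0]) cube([76, 76, 1335]);
translate([76, 0, 200]) cube([1643, 76, 91]);
translate([76, 0, 1046]) cube([1643, 76, 91]);
translate([190, 76, 35]) cube([104, 25, 1254]);
translate([408, 76, 35]) cube([104, 25, 1254]);
translate([626, 76, 35]) cube([104, 25, 1254]);
translate([844, 76, 35]) cube([104, 25, 1254]);
translate([1062, 76, 35]) cube([104, 25, 1254]);
translate([1280, 76, 35]) cube([104, 25, 1254]);
translate([1498, 76, 35]) cube([104, 25, 1254]);


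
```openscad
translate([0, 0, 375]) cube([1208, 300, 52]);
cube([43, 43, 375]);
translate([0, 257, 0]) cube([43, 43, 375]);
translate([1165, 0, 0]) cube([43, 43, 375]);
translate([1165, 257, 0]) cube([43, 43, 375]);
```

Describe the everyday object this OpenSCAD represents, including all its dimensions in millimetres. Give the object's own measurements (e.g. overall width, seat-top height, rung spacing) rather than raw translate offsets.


A long wooden bench with a 1208 mm (x) × 300 mm (y) seat, 52 mm thick, its top surface 427 mm above the floor. Four 43 mm square legs at the seat corners, flush with the edges, run from z = 0 to the seat underside.


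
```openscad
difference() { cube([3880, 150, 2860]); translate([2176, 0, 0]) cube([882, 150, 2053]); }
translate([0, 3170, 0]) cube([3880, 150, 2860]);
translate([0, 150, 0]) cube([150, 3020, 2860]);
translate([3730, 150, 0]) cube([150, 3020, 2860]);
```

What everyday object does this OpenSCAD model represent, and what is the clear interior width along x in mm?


A single room. The interior width is 3580 mm.

Four walls enclosing a rectangle with a door in the front wall — a room. Outside width 3880 minus two 150 mm walls gives 3580 mm.


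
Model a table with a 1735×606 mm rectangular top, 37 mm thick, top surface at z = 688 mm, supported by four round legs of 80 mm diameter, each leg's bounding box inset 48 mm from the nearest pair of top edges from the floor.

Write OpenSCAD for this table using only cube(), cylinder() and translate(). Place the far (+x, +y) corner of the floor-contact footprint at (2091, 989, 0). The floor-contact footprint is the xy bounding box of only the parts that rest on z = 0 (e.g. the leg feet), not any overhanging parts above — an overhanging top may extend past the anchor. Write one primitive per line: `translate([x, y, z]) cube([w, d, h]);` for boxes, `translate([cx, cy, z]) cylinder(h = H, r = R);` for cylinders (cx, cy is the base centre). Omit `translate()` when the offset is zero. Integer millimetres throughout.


translate([404, 431, 651]) cube([1735, 606, 37]);
translate([492, 519, 0]) cylinder(h = 651, r = 40);
translate([2051, 519, 0]) cylinder(h = 651, r = 40);
translate([492, 949, 0]) cylinder(h = 651, r = 40);
translate([2051, 949, 0]) cylinder(h = 651, r = 40);


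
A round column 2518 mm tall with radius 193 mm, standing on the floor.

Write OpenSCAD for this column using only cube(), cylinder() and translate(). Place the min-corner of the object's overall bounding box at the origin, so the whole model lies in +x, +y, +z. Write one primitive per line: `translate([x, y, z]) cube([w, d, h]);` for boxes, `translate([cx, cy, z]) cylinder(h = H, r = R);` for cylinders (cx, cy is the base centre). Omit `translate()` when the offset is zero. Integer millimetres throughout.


translate([193, 193, 0]) cylinder(h = 2518, r = 193);


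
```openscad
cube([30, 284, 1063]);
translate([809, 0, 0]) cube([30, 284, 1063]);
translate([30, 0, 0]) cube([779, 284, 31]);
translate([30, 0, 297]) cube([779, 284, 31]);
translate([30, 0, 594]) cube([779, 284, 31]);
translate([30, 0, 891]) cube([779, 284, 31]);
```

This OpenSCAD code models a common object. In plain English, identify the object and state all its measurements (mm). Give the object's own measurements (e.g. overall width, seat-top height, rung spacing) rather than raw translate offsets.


An open bookshelf. Two side panels, each 30 mm thick, 284 mm deep and 1063 mm tall, stand 839 mm apart (outside-to-outside). Between them sit 4 shelves, each 31 mm thick and 284 mm deep, spanning the full gap between the sides. The bottom shelf rests on the floor (its underside at z = 0) and the clear gap between one shelf's top and the next shelf's underside is 266 mm.


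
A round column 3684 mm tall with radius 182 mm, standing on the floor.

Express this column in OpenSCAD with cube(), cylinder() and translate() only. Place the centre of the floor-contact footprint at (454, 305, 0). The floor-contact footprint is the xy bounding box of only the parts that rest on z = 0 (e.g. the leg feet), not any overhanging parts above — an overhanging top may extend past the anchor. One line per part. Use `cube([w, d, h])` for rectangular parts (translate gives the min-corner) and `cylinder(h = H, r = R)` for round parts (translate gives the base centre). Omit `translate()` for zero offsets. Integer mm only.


translate([454, 305, 0]) cylinder(h = 3684, r = 182);


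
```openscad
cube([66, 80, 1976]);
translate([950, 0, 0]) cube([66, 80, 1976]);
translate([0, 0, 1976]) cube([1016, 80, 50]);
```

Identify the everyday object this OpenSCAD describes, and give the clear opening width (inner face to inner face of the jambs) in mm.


A door frame. The clear opening width is 884 mm.

Two 1976 mm tall posts with a header on top — a door frame. The left jamb is 66 mm wide at x = 0; the right jamb starts at x = 950. The clear opening is 950 − 66 = 884 mm.


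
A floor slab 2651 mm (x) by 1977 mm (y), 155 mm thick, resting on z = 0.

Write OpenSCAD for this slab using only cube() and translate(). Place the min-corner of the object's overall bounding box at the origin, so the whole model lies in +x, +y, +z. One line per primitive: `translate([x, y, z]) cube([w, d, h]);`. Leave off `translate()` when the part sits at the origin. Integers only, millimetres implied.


cube([2651, 1977, 155]);


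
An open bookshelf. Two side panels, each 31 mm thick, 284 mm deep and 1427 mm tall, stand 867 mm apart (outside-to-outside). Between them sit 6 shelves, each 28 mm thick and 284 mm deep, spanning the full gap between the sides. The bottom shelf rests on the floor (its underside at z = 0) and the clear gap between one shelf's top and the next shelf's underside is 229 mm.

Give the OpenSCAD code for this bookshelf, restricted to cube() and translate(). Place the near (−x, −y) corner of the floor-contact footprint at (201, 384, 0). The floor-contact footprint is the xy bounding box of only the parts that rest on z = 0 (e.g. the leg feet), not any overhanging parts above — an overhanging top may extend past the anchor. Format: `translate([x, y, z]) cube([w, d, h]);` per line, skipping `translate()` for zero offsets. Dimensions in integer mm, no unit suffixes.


translate([201, 384, 0]) cube([31, 284, 1427]);
translate([1037, 384, 0]) cube([31, 284, 1427]);
translate([232, 384, 0]) cube([805, 284, 28]);
translate([232, 384, 257]) cube([805, 284, 28]);
translate([232, 384, 514]) cube([805, 284, 28]);
translate([232, 384, 771]) cube([805, 284, 28]);
translate([232, 384, 1028]) cube([805, 284, 28]);
translate([232, 384, 1285]) cube([805, 284, 28]);


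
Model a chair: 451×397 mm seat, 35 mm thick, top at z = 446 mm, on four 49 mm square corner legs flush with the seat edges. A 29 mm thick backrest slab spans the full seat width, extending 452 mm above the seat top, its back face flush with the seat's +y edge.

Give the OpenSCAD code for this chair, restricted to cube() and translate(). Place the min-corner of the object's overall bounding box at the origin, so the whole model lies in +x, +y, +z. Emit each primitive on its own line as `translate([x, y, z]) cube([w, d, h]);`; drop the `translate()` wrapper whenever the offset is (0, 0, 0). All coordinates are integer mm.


translate([0, 0, 411]) cube([451, 397, 35]);
cube([49, 49, 411]);
translate([402, 0, 0]) cube([49, 49, 411]);
translate([0, 348, 0]) cube([49, 49, 411]);
translate([402, 348, 0]) cube([49, 49, 411]);
translate([0, 368, 446]) cube([451, 29, 452]);


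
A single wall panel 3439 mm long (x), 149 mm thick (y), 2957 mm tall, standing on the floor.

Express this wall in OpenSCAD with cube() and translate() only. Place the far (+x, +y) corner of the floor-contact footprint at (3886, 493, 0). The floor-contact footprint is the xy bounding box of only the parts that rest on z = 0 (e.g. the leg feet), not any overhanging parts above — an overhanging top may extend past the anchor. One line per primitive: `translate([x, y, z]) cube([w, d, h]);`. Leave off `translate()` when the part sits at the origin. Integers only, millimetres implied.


translate([447, 344, 0]) cube([3439, 149, 2957]);


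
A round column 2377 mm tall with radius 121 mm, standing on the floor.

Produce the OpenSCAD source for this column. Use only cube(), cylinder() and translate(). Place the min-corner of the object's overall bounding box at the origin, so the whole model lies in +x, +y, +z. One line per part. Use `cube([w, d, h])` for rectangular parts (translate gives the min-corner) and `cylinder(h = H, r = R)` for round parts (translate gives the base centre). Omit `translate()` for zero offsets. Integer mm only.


translate([121, 121, 0]) cylinder(h = 2377, r = 121);


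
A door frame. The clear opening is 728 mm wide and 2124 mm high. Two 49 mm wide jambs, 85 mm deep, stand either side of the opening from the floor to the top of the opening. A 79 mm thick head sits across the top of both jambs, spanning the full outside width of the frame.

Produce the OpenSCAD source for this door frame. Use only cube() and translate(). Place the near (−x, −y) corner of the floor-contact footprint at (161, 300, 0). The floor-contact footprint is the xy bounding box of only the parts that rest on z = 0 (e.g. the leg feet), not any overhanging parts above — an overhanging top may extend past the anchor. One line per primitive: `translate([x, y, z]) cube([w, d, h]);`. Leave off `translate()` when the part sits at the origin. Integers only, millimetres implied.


translate([161, 300, 0]) cube([49, 85, 2124]);
translate([938, 300, 0]) cube([49, 85, 2124]);
translate([161, 300, 2124]) cube([826, 85, 79]);


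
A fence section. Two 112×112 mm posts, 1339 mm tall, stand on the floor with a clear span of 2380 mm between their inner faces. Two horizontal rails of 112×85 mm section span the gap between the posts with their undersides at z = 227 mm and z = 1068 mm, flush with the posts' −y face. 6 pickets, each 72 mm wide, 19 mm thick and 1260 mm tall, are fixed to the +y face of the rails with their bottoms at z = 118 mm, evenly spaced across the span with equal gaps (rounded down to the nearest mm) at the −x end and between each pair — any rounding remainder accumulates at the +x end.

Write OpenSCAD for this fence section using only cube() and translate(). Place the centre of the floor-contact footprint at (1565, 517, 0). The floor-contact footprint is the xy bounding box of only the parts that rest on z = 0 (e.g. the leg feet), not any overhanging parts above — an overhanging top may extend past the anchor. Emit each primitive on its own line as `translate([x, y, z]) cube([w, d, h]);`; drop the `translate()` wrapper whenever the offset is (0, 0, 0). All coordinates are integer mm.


translate([263, 461, 0]) cube([112, 112, 1339]);
translate([2755, 461, 0]) cube([112, 112, 1339]);
translate([375, 461, 227]) cube([2380, 112, 85]);
translate([375, 461, 1068]) cube([2380, 112, 85]);
translate([653, 573, 118]) cube([72, 19, 1260]);
translate([1003, 573, 118]) cube([72, 19, 1260]);
translate([1353, 573, 118]) cube([72, 19, 1260]);
translate([1703, 573, 118]) cube([72, 19, 1260]);
translate([2053, 573, 118]) cube([72, 19, 1260]);
translate([2403, 573, 118]) cube([72, 19, 1260]);


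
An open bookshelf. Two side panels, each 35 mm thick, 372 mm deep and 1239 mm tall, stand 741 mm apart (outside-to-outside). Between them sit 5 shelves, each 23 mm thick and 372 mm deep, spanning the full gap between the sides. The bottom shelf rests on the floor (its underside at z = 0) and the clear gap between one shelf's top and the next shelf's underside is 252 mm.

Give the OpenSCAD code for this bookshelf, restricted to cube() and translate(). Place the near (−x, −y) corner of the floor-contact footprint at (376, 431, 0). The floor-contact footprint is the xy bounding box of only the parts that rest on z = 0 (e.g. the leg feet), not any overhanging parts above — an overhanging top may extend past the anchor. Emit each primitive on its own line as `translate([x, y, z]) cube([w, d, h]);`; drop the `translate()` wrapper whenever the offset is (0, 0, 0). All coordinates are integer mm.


translate([376, 431, 0]) cube([35, 372, 1239]);
translate([1082, 431, 0]) cube([35, 372, 1239]);
translate([411, 431, 0]) cube([671, 372, 23]);
translate([411, 431, 275]) cube([671, 372, 23]);
translate([411, 431, 550]) cube([671, 372, 23]);
translate([411, 431, 825]) cube([671, 372, 23]);
translate([411, 431, 1100]) cube([671, 372, 23]);


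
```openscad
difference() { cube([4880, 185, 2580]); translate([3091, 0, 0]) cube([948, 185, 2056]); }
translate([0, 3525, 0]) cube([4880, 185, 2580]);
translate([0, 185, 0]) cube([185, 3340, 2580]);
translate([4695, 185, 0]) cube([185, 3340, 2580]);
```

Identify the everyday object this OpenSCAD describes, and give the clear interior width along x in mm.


A single room. The interior width is 4510 mm.

Four walls enclosing a rectangle with a door in the front wall — a room. Outside width 4880 minus two 185 mm walls gives 4510 mm.


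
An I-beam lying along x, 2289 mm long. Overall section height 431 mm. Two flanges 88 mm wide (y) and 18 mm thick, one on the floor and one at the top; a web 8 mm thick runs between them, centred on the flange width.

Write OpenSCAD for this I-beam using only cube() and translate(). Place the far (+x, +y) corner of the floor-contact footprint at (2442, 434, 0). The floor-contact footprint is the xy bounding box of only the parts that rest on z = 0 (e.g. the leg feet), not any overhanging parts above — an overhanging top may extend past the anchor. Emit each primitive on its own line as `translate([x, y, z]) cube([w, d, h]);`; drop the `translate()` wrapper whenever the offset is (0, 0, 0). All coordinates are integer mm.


translate([153, 346, 0]) cube([2289, 88, 18]);
translate([153, 386, 18]) cube([2289, 8, 395]);
translate([153, 346, 413]) cube([2289, 88, 18]);


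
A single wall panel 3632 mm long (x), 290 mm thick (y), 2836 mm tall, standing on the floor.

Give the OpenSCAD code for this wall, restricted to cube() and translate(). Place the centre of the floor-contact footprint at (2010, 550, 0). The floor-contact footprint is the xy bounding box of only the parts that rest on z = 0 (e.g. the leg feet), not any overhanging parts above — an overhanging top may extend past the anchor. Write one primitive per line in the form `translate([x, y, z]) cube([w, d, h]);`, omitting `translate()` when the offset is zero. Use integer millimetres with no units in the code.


translate([194, 405, 0]) cube([3632, 290, 2836]);


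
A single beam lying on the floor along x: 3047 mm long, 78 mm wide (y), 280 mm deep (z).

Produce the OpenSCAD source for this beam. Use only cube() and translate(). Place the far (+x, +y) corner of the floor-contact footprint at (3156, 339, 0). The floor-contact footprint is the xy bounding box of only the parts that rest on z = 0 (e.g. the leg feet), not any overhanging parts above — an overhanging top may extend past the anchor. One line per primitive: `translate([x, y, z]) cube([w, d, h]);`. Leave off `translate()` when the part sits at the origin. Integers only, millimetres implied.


translate([109, 261, 0]) cube([3047, 78, 280]);


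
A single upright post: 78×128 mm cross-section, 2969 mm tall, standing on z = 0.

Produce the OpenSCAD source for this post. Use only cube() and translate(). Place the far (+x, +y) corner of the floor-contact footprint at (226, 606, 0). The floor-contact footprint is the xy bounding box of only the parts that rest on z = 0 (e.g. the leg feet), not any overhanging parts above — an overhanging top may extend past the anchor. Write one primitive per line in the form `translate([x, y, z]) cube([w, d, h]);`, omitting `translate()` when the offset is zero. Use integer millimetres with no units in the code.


translate([148, 478, 0]) cube([78, 128, 2969]);


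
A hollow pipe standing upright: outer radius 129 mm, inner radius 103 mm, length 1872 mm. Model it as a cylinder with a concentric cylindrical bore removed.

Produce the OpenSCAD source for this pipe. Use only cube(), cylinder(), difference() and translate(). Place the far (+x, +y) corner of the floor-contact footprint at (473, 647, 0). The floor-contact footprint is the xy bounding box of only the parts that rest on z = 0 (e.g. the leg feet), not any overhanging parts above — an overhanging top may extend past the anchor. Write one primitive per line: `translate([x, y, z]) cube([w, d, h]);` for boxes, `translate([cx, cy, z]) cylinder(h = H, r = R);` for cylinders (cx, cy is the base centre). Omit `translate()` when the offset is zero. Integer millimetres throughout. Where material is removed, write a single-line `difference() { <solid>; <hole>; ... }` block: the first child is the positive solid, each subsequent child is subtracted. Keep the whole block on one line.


difference() { translate([344, 518, 0]) cylinder(h = 1872, r = 129); translate([344, 518, 0]) cylinder(h = 1872, r = 103); }


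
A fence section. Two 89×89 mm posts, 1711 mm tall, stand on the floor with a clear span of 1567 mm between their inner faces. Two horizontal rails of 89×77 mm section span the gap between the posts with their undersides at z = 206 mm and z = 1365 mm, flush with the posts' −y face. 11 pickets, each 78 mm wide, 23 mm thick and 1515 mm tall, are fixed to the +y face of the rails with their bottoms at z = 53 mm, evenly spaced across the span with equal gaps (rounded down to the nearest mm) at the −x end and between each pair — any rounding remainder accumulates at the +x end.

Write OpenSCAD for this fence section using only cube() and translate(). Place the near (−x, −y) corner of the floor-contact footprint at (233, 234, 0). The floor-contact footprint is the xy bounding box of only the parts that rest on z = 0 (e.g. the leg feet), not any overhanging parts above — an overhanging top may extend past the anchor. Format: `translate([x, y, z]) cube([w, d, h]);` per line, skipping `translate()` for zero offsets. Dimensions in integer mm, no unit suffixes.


translate([233, 234, 0]) cube([89, 89, 1711]);
translate([1889, 234, 0]) cube([89, 89, 1711]);
translate([322, 234, 206]) cube([1567, 89, 77]);
translate([322, 234, 1365]) cube([1567, 89, 77]);
translate([381, 323, 53]) cube([78, 23, 1515]);
translate([518, 323, 53]) cube([78, 23, 1515]);
translate([655, 323, 53]) cube([78, 23, 1515]);
translate([792, 323, 53]) cube([78, 23, 1515]);
translate([929, 323, 53]) cube([78, 23, 1515]);
translate([1066, 323, 53]) cube([78, 23, 1515]);
translate([1203, 323, 53]) cube([78, 23, 1515]);
translate([1340, 323, 53]) cube([78, 23, 1515]);
translate([1477, 323, 53]) cube([78, 23, 1515]);
translate([1614, 323, 53]) cube([78, 23, 1515]);
translate([1751, 323, 53]) cube([78, 23, 1515]);


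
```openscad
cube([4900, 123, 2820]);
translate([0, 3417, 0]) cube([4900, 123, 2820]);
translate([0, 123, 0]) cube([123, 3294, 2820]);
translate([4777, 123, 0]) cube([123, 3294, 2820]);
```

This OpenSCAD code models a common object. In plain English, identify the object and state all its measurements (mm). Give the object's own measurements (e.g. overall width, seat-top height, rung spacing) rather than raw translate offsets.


The wall frame of a small rectangular building: four walls, each 2820 mm tall and 123 mm thick, enclosing a footprint 4900 mm (x) by 3540 mm (y) outside-to-outside, with no floor or roof. The front and back walls (the −y and +y sides) span the full width; the two side walls fit between them.


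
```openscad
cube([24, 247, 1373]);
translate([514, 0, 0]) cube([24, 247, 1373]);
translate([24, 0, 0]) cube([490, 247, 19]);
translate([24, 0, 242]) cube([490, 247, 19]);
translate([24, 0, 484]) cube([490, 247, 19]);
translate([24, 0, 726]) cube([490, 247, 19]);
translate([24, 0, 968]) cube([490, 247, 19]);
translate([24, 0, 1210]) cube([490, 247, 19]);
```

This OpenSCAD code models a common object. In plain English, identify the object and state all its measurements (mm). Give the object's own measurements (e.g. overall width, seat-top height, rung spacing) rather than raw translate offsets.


An open bookshelf. Two side panels, each 24 mm thick, 247 mm deep and 1373 mm tall, stand 538 mm apart (outside-to-outside). Between them sit 6 shelves, each 19 mm thick and 247 mm deep, spanning the full gap between the sides. The bottom shelf rests on the floor (its underside at z = 0) and the clear gap between one shelf's top and the next shelf's underside is 223 mm.


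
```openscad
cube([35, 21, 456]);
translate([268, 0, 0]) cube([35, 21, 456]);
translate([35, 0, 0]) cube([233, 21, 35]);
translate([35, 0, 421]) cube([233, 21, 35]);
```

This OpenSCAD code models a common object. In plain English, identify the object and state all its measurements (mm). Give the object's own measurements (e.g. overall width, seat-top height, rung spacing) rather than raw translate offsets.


A rectangular picture frame lying in the x–z plane (depth along y). The opening is 233 mm wide (x) by 386 mm tall (z), surrounded by a border 35 mm wide on all four sides. The frame is 21 mm deep and is made of two full-height vertical stiles with two horizontal rails fitted between them.


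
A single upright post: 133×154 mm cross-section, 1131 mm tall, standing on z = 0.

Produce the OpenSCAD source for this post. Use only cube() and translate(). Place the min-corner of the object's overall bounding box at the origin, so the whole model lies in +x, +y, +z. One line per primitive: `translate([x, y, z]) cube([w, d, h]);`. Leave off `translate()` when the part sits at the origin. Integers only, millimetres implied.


cube([133, 154, 1131]);


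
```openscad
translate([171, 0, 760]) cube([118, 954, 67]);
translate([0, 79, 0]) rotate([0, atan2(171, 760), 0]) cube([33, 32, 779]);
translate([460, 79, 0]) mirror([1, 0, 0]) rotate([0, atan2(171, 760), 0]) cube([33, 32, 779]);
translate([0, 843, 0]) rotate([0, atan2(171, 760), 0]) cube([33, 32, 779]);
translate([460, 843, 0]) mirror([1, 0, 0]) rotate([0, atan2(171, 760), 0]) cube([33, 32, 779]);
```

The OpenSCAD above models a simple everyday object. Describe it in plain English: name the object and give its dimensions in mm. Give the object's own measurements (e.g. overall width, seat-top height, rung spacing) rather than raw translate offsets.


A sawhorse. A 118×954×67 mm beam (x, y, z) sits on two A-frame leg pairs. Each pair is two raked legs of 33×32 mm section (32 mm along y) splaying symmetrically in x. Each leg rises 760 mm vertically over 171 mm of horizontal reach and is 779 mm long along its own axis. Every leg's outer bottom edge rests on the floor and its outer top edge meets a bottom edge of the beam — the left legs (tilting toward +x) meet the beam's −x bottom edge, the right legs (their mirror images, tilting toward −x) meet its +x bottom edge — so the leg tops tuck under the beam, the beam's underside is 760 mm above the floor, and the feet are 460 mm apart outside-to-outside with the beam centred between them. The two leg pairs are set in 79 mm from either end of the beam.


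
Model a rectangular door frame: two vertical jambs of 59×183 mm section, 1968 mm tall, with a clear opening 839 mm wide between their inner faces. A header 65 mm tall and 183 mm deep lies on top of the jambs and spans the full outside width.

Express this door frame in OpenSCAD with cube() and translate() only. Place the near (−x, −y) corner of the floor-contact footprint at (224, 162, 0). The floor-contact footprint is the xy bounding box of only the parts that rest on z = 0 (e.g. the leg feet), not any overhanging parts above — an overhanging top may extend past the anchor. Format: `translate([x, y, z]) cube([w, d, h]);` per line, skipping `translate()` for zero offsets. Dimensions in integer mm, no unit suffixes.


translate([224, 162, 0]) cube([59, 183, 1968]);
translate([1122, 162, 0]) cube([59, 183, 1968]);
translate([224, 162, 1968]) cube([957, 183, 65]);


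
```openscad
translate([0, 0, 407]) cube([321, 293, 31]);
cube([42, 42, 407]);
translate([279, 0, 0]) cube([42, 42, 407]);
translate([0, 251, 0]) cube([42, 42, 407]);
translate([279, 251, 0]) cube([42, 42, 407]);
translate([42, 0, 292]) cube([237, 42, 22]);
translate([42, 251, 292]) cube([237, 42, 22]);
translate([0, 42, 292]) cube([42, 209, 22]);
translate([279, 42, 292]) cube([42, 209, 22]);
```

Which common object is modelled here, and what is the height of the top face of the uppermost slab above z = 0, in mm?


A stool. The seat height is 438 mm.

A 321×293×31 slab at z = 407 on four corner posts — a stool. The seat top is 407 + 31 = 438 mm.


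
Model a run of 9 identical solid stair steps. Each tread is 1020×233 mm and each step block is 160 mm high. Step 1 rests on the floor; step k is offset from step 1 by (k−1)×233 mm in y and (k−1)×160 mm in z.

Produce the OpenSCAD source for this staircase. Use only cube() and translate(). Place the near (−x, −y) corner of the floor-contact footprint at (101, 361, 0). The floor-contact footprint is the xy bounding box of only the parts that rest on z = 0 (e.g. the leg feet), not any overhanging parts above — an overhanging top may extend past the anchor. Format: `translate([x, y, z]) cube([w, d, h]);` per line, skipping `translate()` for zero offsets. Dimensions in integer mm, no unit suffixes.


translate([101, 361, 0]) cube([1020, 233, 160]);
translate([101, 594, 160]) cube([1020, 233, 160]);
translate([101, 827, 320]) cube([1020, 233, 160]);
translate([101, 1060, 480]) cube([1020, 233, 160]);
translate([101, 1293, 640]) cube([1020, 233, 160]);
translate([101, 1526, 800]) cube([1020, 233, 160]);
translate([101, 1759, 960]) cube([1020, 233, 160]);
translate([101, 1992, 1120]) cube([1020, 233, 160]);
translate([101, 2225, 1280]) cube([1020, 233, 160]);


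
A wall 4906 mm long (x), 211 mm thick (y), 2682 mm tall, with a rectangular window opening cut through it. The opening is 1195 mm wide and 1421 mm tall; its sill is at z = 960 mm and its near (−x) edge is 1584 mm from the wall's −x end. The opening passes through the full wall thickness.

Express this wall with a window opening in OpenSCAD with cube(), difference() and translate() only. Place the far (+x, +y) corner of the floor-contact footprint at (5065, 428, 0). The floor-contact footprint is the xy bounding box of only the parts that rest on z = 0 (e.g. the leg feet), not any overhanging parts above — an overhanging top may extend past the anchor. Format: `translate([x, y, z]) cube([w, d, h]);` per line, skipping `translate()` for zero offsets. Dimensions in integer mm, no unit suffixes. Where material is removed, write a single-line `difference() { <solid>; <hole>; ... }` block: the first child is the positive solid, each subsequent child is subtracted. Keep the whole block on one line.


difference() { translate([159, 217, 0]) cube([4906, 211, 2682]); translate([1743, 217, 960]) cube([1195, 211, 1421]); }


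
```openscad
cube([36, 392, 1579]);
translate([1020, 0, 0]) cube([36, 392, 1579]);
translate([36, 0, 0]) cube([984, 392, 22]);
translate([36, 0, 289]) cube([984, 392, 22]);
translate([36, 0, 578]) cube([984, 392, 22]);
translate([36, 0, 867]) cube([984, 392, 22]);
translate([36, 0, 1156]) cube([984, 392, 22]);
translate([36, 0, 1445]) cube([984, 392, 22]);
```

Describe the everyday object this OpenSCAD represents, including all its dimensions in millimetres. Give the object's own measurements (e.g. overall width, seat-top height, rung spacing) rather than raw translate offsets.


An open bookshelf. Two side panels, each 36 mm thick, 392 mm deep and 1579 mm tall, stand 1056 mm apart (outside-to-outside). Between them sit 6 shelves, each 22 mm thick and 392 mm deep, spanning the full gap between the sides. The bottom shelf rests on the floor (its underside at z = 0) and the clear gap between one shelf's top and the next shelf's underside is 267 mm.
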